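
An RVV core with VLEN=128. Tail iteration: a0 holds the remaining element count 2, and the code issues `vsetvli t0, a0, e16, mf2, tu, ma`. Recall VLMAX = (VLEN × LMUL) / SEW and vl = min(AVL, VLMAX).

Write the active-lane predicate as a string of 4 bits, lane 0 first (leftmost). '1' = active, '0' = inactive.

predicate = 1100

VLMAX = (128 × 1/2) / 16 = 4 lanes
vl = min(AVL, VLMAX) = min(2, 4) = 2
bits (lane 0 leftmost): 1100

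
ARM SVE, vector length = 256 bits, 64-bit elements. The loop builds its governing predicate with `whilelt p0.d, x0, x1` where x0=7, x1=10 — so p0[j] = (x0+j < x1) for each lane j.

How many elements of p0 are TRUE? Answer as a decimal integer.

vl = 3

register lanes = 256/64 = 4
whilelt: lane j active iff 7+j < 10 → j < 3 → 3 active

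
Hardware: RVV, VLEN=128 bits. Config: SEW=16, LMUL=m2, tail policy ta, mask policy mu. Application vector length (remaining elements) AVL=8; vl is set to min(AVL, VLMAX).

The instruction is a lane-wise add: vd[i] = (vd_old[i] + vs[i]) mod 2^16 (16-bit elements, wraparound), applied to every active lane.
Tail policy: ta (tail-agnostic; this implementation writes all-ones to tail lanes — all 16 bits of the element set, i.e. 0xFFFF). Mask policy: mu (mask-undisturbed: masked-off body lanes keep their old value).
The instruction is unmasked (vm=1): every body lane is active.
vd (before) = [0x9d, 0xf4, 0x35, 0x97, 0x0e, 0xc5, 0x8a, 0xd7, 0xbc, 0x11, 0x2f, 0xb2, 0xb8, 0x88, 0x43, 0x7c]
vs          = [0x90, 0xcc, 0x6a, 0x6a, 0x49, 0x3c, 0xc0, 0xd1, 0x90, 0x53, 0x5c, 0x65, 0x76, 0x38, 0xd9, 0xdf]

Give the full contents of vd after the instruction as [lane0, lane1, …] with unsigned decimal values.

VLMAX = VLEN×LMUL/SEW = 128×2/16 = 16
vl ← min(8, 16) = 8
lane  0: add(0x9d,0x90) ⇒ 0x12d
lane  1: add(0xf4,0xcc) ⇒ 0x1c0
lane  2: add(0x35,0x6a) ⇒ 0x9f
lane  3: add(0x97,0x6a) ⇒ 0x101
lane  4: add(0x0e,0x49) ⇒ 0x57
lane  5: add(0xc5,0x3c) ⇒ 0x101
lane  6: add(0x8a,0xc0) ⇒ 0x14a
lane  7: add(0xd7,0xd1) ⇒ 0x1a8
lane  8: tail/ones ⇒ 0xffff
lane  9: tail/ones ⇒ 0xffff
lane 10: tail/ones ⇒ 0xffff
lane 11: tail/ones ⇒ 0xffff
lane 12: tail/ones ⇒ 0xffff
lane 13: tail/ones ⇒ 0xffff
lane 14: tail/ones ⇒ 0xffff
lane 15: tail/ones ⇒ 0xffff

vd = [301, 448, 159, 257, 87, 257, 330, 424, 65535, 65535, 65535, 65535, 65535, 65535, 65535, 65535]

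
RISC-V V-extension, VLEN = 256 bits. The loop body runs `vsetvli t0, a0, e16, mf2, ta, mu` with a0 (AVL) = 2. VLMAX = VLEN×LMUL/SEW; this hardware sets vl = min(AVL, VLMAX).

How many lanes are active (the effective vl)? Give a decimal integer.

vl = 2

VLMAX = VLEN×LMUL/SEW = 256×1/2/16 = 8
vl ← min(2, 8) = 2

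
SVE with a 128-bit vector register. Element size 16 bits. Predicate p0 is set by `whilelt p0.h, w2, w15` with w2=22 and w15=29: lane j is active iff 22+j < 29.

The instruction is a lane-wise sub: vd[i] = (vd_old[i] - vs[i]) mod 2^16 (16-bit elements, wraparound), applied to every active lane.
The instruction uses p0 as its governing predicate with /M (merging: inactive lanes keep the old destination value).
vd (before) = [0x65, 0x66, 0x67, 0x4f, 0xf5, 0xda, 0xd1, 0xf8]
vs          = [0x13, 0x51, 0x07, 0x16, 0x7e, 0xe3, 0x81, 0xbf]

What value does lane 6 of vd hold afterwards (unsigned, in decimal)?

register lanes = 128/16 = 8
p0[j] = (22+j < 29); true for j=0..6 → 7 lanes set
lane  0: sub(0x65,0x13) ⇒ 0x52
lane  1: sub(0x66,0x51) ⇒ 0x15
lane  2: sub(0x67,0x07) ⇒ 0x60
lane  3: sub(0x4f,0x16) ⇒ 0x39
lane  4: sub(0xf5,0x7e) ⇒ 0x77
lane  5: sub(0xda,0xe3) ⇒ 0xfff7
lane  6: sub(0xd1,0x81) ⇒ 0x50
lane  7: tail/keep ⇒ 0xf8

vd[6] = 80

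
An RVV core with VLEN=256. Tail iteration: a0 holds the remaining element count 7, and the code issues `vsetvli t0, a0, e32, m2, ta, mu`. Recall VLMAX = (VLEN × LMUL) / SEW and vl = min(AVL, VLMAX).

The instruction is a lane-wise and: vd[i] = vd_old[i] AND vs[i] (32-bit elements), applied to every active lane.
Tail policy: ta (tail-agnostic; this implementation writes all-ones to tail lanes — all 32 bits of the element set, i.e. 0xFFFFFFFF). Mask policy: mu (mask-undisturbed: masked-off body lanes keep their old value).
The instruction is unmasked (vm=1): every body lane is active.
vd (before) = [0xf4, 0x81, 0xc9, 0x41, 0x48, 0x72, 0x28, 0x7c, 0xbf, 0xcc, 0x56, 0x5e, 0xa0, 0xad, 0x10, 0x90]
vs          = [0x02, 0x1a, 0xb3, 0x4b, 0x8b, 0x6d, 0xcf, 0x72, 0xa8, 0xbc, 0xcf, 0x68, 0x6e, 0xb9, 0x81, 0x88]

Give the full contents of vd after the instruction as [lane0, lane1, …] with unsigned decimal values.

VLMAX = (256 × 2) / 32 = 16 lanes
AVL=7 ≤ VLMAX=16, so vl = 7
  i=0: and(0xf4,0x02) → 0
  i=1: and(0x81,0x1a) → 0
  i=2: and(0xc9,0xb3) → 129
  i=3: and(0x41,0x4b) → 65
  i=4: and(0x48,0x8b) → 8
  i=5: and(0x72,0x6d) → 96
  i=6: and(0x28,0xcf) → 8
  i=7: tail/ones → 4294967295
  i=8: tail/ones → 4294967295
  i=9: tail/ones → 4294967295
  i=10: tail/ones → 4294967295
  i=11: tail/ones → 4294967295
  i=12: tail/ones → 4294967295
  i=13: tail/ones → 4294967295
  i=14: tail/ones → 4294967295
  i=15: tail/ones → 4294967295

vd = [0, 0, 129, 65, 8, 96, 8, 4294967295, 4294967295, 4294967295, 4294967295, 4294967295, 4294967295, 4294967295, 4294967295, 4294967295]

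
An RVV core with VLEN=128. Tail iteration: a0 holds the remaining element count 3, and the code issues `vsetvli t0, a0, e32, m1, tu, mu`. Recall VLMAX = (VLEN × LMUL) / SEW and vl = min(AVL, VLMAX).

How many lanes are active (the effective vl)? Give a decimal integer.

lanes per group: 128·1/32 = 4
vl = min(AVL, VLMAX) = min(3, 4) = 3

vl = 3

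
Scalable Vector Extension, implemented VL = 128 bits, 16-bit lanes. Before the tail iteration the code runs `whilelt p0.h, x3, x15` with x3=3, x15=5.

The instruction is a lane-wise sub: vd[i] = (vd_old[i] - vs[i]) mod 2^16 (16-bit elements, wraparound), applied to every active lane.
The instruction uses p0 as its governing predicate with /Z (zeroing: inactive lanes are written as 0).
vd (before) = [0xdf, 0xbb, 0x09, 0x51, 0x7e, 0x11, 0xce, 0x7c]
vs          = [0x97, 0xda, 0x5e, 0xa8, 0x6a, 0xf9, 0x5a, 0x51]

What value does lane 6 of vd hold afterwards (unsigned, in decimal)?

lane count: 128 div 16 = 8
p0[j] = (3+j < 5); true for j=0..1 → 2 lanes set
lane  0: sub(0xdf,0x97) ⇒ 0x48
lane  1: sub(0xbb,0xda) ⇒ 0xffe1
lane  2: tail/zero ⇒ 0x00
lane  3: tail/zero ⇒ 0x00
lane  4: tail/zero ⇒ 0x00
lane  5: tail/zero ⇒ 0x00
lane  6: tail/zero ⇒ 0x00
lane  7: tail/zero ⇒ 0x00

vd[6] = 0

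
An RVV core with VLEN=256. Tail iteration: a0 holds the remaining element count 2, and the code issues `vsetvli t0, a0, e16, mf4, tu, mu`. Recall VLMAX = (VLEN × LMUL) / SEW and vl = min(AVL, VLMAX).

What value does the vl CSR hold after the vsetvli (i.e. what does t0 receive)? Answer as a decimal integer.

vl = 2

lanes per group: 256·1/4/16 = 4
vl = min(AVL, VLMAX) = min(2, 4) = 2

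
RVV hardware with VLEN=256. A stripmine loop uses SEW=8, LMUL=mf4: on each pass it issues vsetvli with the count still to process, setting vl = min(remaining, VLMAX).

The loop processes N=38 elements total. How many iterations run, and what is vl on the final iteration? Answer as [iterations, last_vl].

VLMAX = VLEN×LMUL/SEW = 256×1/4/8 = 8
iterations = ceil(38/8) = 5; final-pass vl = 6

[iterations, last_vl] = [5, 6]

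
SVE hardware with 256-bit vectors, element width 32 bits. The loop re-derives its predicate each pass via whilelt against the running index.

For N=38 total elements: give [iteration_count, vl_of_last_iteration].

256-bit reg / 32-bit elem → 8 lanes
iterations = ceil(38/8) = 5; final-pass vl = 6

[iterations, last_vl] = [5, 6]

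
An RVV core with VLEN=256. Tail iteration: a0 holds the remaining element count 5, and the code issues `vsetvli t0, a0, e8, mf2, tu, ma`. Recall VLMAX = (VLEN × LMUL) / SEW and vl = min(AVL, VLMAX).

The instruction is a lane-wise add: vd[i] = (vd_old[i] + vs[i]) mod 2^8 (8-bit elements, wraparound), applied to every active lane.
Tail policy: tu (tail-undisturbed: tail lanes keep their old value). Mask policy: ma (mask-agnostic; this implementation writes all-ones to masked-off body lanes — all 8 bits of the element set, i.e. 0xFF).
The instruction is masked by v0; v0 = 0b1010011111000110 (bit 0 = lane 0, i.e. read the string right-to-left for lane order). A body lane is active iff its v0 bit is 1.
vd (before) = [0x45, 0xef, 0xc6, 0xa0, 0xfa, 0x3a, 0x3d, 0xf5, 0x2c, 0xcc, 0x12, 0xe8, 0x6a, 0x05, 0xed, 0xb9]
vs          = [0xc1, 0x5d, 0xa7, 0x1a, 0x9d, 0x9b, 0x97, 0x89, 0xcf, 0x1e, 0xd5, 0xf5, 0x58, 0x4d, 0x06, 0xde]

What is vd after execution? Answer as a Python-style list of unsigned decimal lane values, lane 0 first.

vd = [255, 76, 109, 255, 255, 58, 61, 245, 44, 204, 18, 232, 106, 5, 237, 185]

VLMAX = VLEN×LMUL/SEW = 256×1/2/8 = 16
AVL=5 ≤ VLMAX=16, so vl = 5
lane  0: mask-off/ones ⇒ 0xff
lane  1: add(0xef,0x5d) ⇒ 0x4c
lane  2: add(0xc6,0xa7) ⇒ 0x6d
lane  3: mask-off/ones ⇒ 0xff
lane  4: mask-off/ones ⇒ 0xff
lane  5: tail/keep ⇒ 0x3a
lane  6: tail/keep ⇒ 0x3d
lane  7: tail/keep ⇒ 0xf5
lane  8: tail/keep ⇒ 0x2c
lane  9: tail/keep ⇒ 0xcc
lane 10: tail/keep ⇒ 0x12
lane 11: tail/keep ⇒ 0xe8
lane 12: tail/keep ⇒ 0x6a
lane 13: tail/keep ⇒ 0x05
lane 14: tail/keep ⇒ 0xed
lane 15: tail/keep ⇒ 0xb9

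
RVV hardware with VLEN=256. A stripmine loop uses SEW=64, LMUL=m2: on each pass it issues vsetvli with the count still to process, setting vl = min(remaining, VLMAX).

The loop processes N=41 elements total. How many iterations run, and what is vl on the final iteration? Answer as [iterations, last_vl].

[iterations, last_vl] = [6, 1]

VLMAX = VLEN×LMUL/SEW = 256×2/64 = 8
iterations = ceil(41/8) = 6; final-pass vl = 1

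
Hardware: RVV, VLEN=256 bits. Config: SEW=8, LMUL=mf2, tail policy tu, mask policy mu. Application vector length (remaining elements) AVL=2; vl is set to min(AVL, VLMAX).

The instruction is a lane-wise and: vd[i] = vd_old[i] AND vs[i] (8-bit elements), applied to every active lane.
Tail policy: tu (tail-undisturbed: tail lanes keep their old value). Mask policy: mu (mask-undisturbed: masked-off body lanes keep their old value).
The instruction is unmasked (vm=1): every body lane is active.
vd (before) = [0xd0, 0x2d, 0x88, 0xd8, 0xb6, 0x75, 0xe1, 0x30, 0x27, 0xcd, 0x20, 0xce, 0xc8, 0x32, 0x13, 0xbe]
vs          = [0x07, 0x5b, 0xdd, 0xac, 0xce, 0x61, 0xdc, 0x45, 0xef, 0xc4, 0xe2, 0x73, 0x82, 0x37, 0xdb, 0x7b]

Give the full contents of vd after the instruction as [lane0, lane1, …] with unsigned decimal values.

lanes per group: 256·1/2/8 = 16
vl = min(AVL, VLMAX) = min(2, 16) = 2
[0] and(0xd0,0x07) = 0x00
[1] and(0x2d,0x5b) = 0x09
[2] tail/keep = 0x88
[3] tail/keep = 0xd8
[4] tail/keep = 0xb6
[5] tail/keep = 0x75
[6] tail/keep = 0xe1
[7] tail/keep = 0x30
[8] tail/keep = 0x27
[9] tail/keep = 0xcd
[10] tail/keep = 0x20
[11] tail/keep = 0xce
[12] tail/keep = 0xc8
[13] tail/keep = 0x32
[14] tail/keep = 0x13
[15] tail/keep = 0xbe

vd = [0, 9, 136, 216, 182, 117, 225, 48, 39, 205, 32, 206, 200, 50, 19, 190]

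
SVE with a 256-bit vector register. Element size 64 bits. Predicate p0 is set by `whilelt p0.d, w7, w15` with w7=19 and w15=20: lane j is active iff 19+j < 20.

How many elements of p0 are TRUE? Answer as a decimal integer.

256-bit reg / 64-bit elem → 4 lanes
p0[j] = (19+j < 20); true for j=0..0 → 1 lanes set

vl = 1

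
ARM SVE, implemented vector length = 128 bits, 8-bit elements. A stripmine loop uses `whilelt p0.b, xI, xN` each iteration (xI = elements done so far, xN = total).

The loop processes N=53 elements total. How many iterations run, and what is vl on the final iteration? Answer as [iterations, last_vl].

128-bit reg / 8-bit elem → 16 lanes
53 elements at 16/iter → 4 passes, remainder 5 on the last

[iterations, last_vl] = [4, 5]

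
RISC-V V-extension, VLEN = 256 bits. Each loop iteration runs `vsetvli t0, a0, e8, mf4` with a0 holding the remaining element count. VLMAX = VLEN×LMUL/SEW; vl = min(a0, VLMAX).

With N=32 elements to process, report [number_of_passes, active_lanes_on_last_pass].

[iterations, last_vl] = [4, 8]

VLMAX = (256 × 1/4) / 8 = 8 lanes
iterations = ceil(32/8) = 4; final-pass vl = 8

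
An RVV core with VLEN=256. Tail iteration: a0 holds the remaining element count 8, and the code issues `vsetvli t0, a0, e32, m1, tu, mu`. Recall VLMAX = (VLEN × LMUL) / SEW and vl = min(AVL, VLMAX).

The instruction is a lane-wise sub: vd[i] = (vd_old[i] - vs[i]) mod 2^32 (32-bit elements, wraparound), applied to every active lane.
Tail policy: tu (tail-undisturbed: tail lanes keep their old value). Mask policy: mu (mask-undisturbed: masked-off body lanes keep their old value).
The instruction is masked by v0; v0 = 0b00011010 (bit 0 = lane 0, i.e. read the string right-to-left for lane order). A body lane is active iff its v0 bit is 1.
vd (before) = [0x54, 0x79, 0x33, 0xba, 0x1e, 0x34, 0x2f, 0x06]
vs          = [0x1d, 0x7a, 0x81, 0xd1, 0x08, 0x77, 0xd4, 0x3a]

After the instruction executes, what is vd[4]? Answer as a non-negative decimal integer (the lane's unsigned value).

vd[4] = 22

VLMAX = (256 × 1) / 32 = 8 lanes
vl = min(AVL, VLMAX) = min(8, 8) = 8
  i=0: mask-off/keep → 84
  i=1: sub(0x79,0x7a) → 4294967295
  i=2: mask-off/keep → 51
  i=3: sub(0xba,0xd1) → 4294967273
  i=4: sub(0x1e,0x08) → 22
  i=5: mask-off/keep → 52
  i=6: mask-off/keep → 47
  i=7: mask-off/keep → 6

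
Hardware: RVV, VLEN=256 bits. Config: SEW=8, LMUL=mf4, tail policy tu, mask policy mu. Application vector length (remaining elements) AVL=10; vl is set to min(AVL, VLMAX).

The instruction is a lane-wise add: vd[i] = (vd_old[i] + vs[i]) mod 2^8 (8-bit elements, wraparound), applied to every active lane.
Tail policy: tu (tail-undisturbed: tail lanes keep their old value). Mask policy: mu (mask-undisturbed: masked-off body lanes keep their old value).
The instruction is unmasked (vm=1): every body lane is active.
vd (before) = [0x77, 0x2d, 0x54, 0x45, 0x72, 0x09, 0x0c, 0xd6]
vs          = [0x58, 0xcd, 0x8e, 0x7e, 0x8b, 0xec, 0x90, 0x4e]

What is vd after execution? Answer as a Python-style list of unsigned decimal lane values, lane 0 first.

lanes per group: 256·1/4/8 = 8
vl ← min(10, 8) = 8
  i=0: add(0x77,0x58) → 207
  i=1: add(0x2d,0xcd) → 250
  i=2: add(0x54,0x8e) → 226
  i=3: add(0x45,0x7e) → 195
  i=4: add(0x72,0x8b) → 253
  i=5: add(0x09,0xec) → 245
  i=6: add(0x0c,0x90) → 156
  i=7: add(0xd6,0x4e) → 36

vd = [207, 250, 226, 195, 253, 245, 156, 36]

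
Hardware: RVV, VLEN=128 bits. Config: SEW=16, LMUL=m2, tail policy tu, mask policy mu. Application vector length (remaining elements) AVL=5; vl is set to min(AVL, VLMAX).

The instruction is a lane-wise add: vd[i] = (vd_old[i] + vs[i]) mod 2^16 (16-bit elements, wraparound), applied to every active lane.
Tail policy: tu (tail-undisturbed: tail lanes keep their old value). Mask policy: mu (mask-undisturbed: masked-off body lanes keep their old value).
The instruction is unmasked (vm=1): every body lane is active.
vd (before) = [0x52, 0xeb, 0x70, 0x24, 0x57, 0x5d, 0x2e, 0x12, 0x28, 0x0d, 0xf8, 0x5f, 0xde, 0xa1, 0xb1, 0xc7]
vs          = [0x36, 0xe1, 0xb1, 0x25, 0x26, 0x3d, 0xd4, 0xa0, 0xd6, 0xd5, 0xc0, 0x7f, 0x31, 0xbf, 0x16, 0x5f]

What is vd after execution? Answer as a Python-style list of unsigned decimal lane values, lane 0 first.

vd = [136, 460, 289, 73, 125, 93, 46, 18, 40, 13, 248, 95, 222, 161, 177, 199]

VLMAX = VLEN×LMUL/SEW = 128×2/16 = 16
AVL=5 ≤ VLMAX=16, so vl = 5
vd[0] add(0x52,0x36) -> 0x88
vd[1] add(0xeb,0xe1) -> 0x1cc
vd[2] add(0x70,0xb1) -> 0x121
vd[3] add(0x24,0x25) -> 0x49
vd[4] add(0x57,0x26) -> 0x7d
vd[5] tail/keep -> 0x5d
vd[6] tail/keep -> 0x2e
vd[7] tail/keep -> 0x12
vd[8] tail/keep -> 0x28
vd[9] tail/keep -> 0x0d
vd[10] tail/keep -> 0xf8
vd[11] tail/keep -> 0x5f
vd[12] tail/keep -> 0xde
vd[13] tail/keep -> 0xa1
vd[14] tail/keep -> 0xb1
vd[15] tail/keep -> 0xc7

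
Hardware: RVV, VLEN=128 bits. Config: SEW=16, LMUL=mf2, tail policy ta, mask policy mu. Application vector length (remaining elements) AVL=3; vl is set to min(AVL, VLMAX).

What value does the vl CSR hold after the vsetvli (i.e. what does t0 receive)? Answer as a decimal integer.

VLMAX = (128 × 1/2) / 16 = 4 lanes
AVL=3 ≤ VLMAX=4, so vl = 3

vl = 3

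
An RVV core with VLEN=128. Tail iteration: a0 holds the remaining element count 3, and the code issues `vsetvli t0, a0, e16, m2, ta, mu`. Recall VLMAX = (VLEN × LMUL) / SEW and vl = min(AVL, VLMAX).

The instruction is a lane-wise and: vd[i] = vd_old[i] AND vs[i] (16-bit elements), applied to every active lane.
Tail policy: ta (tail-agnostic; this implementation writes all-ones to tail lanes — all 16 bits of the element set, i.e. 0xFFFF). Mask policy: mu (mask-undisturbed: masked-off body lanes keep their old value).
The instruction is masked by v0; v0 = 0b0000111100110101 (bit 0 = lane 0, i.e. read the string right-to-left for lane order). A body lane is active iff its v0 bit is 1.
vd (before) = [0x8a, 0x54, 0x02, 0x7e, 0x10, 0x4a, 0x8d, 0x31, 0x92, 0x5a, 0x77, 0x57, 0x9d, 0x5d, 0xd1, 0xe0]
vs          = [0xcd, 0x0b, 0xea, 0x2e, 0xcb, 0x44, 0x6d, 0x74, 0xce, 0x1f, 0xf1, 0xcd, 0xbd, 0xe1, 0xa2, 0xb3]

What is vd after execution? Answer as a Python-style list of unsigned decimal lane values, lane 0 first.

VLMAX = (128 × 2) / 16 = 16 lanes
vl = min(AVL, VLMAX) = min(3, 16) = 3
vd[0] and(0x8a,0xcd) -> 0x88
vd[1] mask-off/keep -> 0x54
vd[2] and(0x02,0xea) -> 0x02
vd[3] tail/ones -> 0xffff
vd[4] tail/ones -> 0xffff
vd[5] tail/ones -> 0xffff
vd[6] tail/ones -> 0xffff
vd[7] tail/ones -> 0xffff
vd[8] tail/ones -> 0xffff
vd[9] tail/ones -> 0xffff
vd[10] tail/ones -> 0xffff
vd[11] tail/ones -> 0xffff
vd[12] tail/ones -> 0xffff
vd[13] tail/ones -> 0xffff
vd[14] tail/ones -> 0xffff
vd[15] tail/ones -> 0xffff

vd = [136, 84, 2, 65535, 65535, 65535, 65535, 65535, 65535, 65535, 65535, 65535, 65535, 65535, 65535, 65535]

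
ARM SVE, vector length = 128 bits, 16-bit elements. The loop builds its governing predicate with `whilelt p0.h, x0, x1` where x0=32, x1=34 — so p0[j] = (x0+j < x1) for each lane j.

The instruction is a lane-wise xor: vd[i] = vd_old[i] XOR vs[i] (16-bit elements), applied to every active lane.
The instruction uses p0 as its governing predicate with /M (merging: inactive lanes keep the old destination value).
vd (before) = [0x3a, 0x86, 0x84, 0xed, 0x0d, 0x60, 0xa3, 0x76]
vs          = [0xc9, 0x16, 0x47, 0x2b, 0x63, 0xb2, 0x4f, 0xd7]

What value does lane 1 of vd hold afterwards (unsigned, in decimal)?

128-bit reg / 16-bit elem → 8 lanes
p0[j] = (32+j < 34); true for j=0..1 → 2 lanes set
  i=0: xor(0x3a,0xc9) → 243
  i=1: xor(0x86,0x16) → 144
  i=2: tail/keep → 132
  i=3: tail/keep → 237
  i=4: tail/keep → 13
  i=5: tail/keep → 96
  i=6: tail/keep → 163
  i=7: tail/keep → 118

vd[1] = 144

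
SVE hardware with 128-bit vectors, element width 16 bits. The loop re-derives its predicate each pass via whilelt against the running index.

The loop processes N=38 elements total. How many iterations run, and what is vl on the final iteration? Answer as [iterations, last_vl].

128-bit reg / 16-bit elem → 8 lanes
38 elements at 8/iter → 5 passes, remainder 6 on the last

[iterations, last_vl] = [5, 6]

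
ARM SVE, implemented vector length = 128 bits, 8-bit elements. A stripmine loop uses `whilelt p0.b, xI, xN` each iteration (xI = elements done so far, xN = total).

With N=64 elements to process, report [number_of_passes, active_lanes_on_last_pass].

[iterations, last_vl] = [4, 16]

lane count: 128 div 8 = 16
64 elements at 16/iter → 4 passes, remainder 16 on the last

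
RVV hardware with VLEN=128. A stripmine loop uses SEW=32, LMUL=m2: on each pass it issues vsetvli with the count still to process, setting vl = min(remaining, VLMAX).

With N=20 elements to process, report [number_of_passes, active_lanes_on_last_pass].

[iterations, last_vl] = [3, 4]

VLMAX = (128 × 2) / 32 = 8 lanes
N=20: ⌈20/8⌉ = 3 iters; last vl = 20 − 2×8 = 4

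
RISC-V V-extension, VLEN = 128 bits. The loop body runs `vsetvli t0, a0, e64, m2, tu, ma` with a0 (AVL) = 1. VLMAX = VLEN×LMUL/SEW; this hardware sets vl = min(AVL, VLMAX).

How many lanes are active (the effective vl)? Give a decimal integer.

lanes per group: 128·2/64 = 4
AVL=1 ≤ VLMAX=4, so vl = 1

vl = 1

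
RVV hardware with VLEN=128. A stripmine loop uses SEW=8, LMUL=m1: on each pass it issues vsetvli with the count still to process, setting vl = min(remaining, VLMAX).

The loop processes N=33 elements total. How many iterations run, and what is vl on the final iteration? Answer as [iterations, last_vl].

[iterations, last_vl] = [3, 1]

lanes per group: 128·1/8 = 16
iterations = ceil(33/16) = 3; final-pass vl = 1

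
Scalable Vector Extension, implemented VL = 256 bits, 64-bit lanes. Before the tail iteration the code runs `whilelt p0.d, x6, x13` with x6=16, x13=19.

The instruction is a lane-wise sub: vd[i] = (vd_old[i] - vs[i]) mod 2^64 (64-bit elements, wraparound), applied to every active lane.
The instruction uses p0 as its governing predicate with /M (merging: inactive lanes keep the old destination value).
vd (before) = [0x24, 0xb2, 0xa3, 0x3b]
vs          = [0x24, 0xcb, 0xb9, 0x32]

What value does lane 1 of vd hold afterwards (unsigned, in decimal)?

lane count: 256 div 64 = 4
p0[j] = (16+j < 19); true for j=0..2 → 3 lanes set
[0] sub(0x24,0x24) = 0x00
[1] sub(0xb2,0xcb) = 0xffffffffffffffe7
[2] sub(0xa3,0xb9) = 0xffffffffffffffea
[3] tail/keep = 0x3b

vd[1] = 18446744073709551591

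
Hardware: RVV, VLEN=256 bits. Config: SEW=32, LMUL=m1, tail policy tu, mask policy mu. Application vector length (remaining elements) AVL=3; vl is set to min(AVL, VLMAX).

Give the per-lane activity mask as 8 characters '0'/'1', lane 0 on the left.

VLMAX = (256 × 1) / 32 = 8 lanes
AVL=3 ≤ VLMAX=8, so vl = 3
bits (lane 0 leftmost): 11100000

predicate = 11100000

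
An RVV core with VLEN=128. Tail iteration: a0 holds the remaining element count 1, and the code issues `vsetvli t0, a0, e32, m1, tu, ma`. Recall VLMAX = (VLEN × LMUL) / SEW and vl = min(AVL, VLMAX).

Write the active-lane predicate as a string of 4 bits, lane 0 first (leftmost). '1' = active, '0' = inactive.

VLMAX = (128 × 1) / 32 = 4 lanes
vl = min(AVL, VLMAX) = min(1, 4) = 1
bits (lane 0 leftmost): 1000

predicate = 1000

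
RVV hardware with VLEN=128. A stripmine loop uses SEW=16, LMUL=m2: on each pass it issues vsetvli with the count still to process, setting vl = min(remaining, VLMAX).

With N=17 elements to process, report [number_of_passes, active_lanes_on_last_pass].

[iterations, last_vl] = [2, 1]

VLMAX = (128 × 2) / 16 = 16 lanes
17 elements at 16/iter → 2 passes, remainder 1 on the last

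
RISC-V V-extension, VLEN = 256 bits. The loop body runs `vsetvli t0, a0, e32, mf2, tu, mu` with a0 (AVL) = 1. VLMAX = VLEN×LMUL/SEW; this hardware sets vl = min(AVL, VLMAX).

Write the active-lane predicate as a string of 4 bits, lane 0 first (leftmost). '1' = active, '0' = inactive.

predicate = 1000

VLMAX = (256 × 1/2) / 32 = 4 lanes
vl = min(AVL, VLMAX) = min(1, 4) = 1
bits (lane 0 leftmost): 1000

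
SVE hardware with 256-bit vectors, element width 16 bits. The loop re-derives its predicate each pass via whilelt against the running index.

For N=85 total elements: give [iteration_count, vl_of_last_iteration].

register lanes = 256/16 = 16
N=85: ⌈85/16⌉ = 6 iters; last vl = 85 − 5×16 = 5

[iterations, last_vl] = [6, 5]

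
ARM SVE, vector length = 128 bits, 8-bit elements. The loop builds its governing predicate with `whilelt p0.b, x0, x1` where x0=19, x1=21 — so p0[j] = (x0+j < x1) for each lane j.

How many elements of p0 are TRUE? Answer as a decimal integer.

vl = 2

lane count: 128 div 8 = 16
whilelt: lane j active iff 19+j < 21 → j < 2 → 2 active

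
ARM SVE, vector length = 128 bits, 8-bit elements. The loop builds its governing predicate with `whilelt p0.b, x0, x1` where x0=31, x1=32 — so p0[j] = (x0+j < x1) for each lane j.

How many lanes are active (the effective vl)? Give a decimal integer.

128-bit reg / 8-bit elem → 16 lanes
p0[j] = (31+j < 32); true for j=0..0 → 1 lanes set

vl = 1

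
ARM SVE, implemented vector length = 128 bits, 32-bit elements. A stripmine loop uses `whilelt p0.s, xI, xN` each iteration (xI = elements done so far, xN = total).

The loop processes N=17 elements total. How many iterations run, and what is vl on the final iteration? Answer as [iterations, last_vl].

[iterations, last_vl] = [5, 1]

register lanes = 128/32 = 4
N=17: ⌈17/4⌉ = 5 iters; last vl = 17 − 4×4 = 1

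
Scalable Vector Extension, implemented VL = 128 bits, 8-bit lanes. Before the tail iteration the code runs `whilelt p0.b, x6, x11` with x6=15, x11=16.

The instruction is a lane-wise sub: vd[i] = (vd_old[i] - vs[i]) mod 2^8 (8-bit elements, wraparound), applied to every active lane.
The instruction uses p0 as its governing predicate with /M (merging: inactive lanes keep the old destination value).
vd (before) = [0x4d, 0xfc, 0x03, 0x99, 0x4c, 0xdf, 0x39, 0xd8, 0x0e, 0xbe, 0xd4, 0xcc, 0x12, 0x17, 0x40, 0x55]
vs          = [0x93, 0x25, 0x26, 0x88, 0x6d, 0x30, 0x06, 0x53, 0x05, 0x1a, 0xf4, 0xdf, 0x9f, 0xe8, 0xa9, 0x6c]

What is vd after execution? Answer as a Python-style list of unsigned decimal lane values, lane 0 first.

vd = [186, 252, 3, 153, 76, 223, 57, 216, 14, 190, 212, 204, 18, 23, 64, 85]

register lanes = 128/8 = 16
p0[j] = (15+j < 16); true for j=0..0 → 1 lanes set
lane  0: sub(0x4d,0x93) ⇒ 0xba
lane  1: tail/keep ⇒ 0xfc
lane  2: tail/keep ⇒ 0x03
lane  3: tail/keep ⇒ 0x99
lane  4: tail/keep ⇒ 0x4c
lane  5: tail/keep ⇒ 0xdf
lane  6: tail/keep ⇒ 0x39
lane  7: tail/keep ⇒ 0xd8
lane  8: tail/keep ⇒ 0x0e
lane  9: tail/keep ⇒ 0xbe
lane 10: tail/keep ⇒ 0xd4
lane 11: tail/keep ⇒ 0xcc
lane 12: tail/keep ⇒ 0x12
lane 13: tail/keep ⇒ 0x17
lane 14: tail/keep ⇒ 0x40
lane 15: tail/keep ⇒ 0x55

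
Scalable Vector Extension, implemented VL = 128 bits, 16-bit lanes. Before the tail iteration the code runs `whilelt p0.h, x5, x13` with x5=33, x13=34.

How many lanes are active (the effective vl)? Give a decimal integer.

lane count: 128 div 16 = 8
active while 33+j < 34, i.e. j ∈ [0,1) capped at 8 ⇒ 1

vl = 1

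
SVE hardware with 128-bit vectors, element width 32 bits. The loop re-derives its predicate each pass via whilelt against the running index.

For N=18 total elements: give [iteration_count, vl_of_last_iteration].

register lanes = 128/32 = 4
N=18: ⌈18/4⌉ = 5 iters; last vl = 18 − 4×4 = 2

[iterations, last_vl] = [5, 2]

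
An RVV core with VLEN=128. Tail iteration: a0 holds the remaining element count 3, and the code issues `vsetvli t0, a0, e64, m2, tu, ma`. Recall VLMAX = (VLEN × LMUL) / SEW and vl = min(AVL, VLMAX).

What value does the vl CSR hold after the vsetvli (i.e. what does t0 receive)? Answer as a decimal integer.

vl = 3

lanes per group: 128·2/64 = 4
vl = min(AVL, VLMAX) = min(3, 4) = 3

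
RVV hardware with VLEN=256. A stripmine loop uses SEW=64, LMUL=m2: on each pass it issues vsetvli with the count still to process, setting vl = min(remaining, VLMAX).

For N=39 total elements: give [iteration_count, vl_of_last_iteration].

VLMAX = (256 × 2) / 64 = 8 lanes
N=39: ⌈39/8⌉ = 5 iters; last vl = 39 − 4×8 = 7

[iterations, last_vl] = [5, 7]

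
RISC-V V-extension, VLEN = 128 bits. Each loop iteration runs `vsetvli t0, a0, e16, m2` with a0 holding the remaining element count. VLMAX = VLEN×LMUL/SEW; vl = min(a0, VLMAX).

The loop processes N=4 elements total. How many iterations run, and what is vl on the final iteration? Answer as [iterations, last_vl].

[iterations, last_vl] = [1, 4]

VLMAX = VLEN×LMUL/SEW = 128×2/16 = 16
iterations = ceil(4/16) = 1; final-pass vl = 4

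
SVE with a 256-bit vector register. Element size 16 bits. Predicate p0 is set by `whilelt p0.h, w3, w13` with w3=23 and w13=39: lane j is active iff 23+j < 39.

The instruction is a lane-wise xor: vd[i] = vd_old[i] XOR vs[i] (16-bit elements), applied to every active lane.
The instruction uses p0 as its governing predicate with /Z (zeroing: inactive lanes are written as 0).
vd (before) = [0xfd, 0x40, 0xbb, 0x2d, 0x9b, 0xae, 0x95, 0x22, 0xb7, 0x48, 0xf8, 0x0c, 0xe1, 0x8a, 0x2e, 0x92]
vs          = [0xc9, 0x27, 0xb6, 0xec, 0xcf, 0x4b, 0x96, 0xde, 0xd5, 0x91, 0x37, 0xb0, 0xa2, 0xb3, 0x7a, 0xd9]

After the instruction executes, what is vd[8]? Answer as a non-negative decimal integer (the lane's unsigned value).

256-bit reg / 16-bit elem → 16 lanes
p0[j] = (23+j < 39); true for j=0..15 → 16 lanes set
  i=0: xor(0xfd,0xc9) → 52
  i=1: xor(0x40,0x27) → 103
  i=2: xor(0xbb,0xb6) → 13
  i=3: xor(0x2d,0xec) → 193
  i=4: xor(0x9b,0xcf) → 84
  i=5: xor(0xae,0x4b) → 229
  i=6: xor(0x95,0x96) → 3
  i=7: xor(0x22,0xde) → 252
  i=8: xor(0xb7,0xd5) → 98
  i=9: xor(0x48,0x91) → 217
  i=10: xor(0xf8,0x37) → 207
  i=11: xor(0x0c,0xb0) → 188
  i=12: xor(0xe1,0xa2) → 67
  i=13: xor(0x8a,0xb3) → 57
  i=14: xor(0x2e,0x7a) → 84
  i=15: xor(0x92,0xd9) → 75

vd[8] = 98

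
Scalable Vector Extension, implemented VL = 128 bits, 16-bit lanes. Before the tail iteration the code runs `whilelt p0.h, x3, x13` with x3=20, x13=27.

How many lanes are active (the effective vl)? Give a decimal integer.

lane count: 128 div 16 = 8
whilelt: lane j active iff 20+j < 27 → j < 7 → 7 active

vl = 7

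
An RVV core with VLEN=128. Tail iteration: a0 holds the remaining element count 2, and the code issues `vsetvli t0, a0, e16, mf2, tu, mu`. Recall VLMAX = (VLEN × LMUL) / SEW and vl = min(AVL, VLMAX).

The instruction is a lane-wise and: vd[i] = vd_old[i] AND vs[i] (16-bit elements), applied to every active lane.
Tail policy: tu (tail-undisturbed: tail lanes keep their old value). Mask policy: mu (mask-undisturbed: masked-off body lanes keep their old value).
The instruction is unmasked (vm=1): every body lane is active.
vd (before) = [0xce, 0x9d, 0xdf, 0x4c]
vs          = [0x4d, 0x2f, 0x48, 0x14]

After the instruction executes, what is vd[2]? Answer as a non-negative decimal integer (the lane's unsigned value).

VLMAX = VLEN×LMUL/SEW = 128×1/2/16 = 4
AVL=2 ≤ VLMAX=4, so vl = 2
lane  0: and(0xce,0x4d) ⇒ 0x4c
lane  1: and(0x9d,0x2f) ⇒ 0x0d
lane  2: tail/keep ⇒ 0xdf
lane  3: tail/keep ⇒ 0x4c

vd[2] = 223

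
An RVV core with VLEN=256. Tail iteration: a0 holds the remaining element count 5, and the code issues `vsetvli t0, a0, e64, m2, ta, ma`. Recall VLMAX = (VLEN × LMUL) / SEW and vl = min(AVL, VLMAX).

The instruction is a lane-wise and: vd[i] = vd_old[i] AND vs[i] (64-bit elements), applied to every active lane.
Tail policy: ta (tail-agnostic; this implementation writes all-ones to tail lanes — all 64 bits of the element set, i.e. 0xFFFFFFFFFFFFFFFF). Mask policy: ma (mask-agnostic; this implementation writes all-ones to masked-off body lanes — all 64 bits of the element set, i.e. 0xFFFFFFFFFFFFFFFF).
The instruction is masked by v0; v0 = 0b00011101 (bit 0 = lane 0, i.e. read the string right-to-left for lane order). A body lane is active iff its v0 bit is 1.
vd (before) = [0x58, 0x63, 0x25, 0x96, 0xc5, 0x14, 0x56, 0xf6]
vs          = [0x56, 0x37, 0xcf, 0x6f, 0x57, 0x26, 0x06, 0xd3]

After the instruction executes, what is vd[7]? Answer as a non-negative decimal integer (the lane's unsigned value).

vd[7] = 18446744073709551615

VLMAX = VLEN×LMUL/SEW = 256×2/64 = 8
vl = min(AVL, VLMAX) = min(5, 8) = 5
[0] and(0x58,0x56) = 0x50
[1] mask-off/ones = 0xffffffffffffffff
[2] and(0x25,0xcf) = 0x05
[3] and(0x96,0x6f) = 0x06
[4] and(0xc5,0x57) = 0x45
[5] tail/ones = 0xffffffffffffffff
[6] tail/ones = 0xffffffffffffffff
[7] tail/ones = 0xffffffffffffffff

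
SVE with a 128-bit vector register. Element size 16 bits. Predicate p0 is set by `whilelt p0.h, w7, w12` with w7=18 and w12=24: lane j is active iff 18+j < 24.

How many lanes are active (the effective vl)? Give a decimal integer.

vl = 6

128-bit reg / 16-bit elem → 8 lanes
active while 18+j < 24, i.e. j ∈ [0,6) capped at 8 ⇒ 6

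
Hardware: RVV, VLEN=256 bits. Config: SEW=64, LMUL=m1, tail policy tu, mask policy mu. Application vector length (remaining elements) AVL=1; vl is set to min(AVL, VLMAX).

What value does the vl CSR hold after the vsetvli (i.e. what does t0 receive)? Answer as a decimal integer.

lanes per group: 256·1/64 = 4
vl = min(AVL, VLMAX) = min(1, 4) = 1

vl = 1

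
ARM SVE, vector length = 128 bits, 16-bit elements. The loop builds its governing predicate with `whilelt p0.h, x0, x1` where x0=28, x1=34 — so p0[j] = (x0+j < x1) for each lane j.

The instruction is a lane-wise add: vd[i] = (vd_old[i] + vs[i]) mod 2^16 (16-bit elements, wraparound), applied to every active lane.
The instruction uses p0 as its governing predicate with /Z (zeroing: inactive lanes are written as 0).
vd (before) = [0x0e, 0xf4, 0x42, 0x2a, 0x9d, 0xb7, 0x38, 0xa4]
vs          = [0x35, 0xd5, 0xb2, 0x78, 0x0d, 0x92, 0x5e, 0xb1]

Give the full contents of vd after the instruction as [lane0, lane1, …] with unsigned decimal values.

register lanes = 128/16 = 8
p0[j] = (28+j < 34); true for j=0..5 → 6 lanes set
vd[0] add(0x0e,0x35) -> 0x43
vd[1] add(0xf4,0xd5) -> 0x1c9
vd[2] add(0x42,0xb2) -> 0xf4
vd[3] add(0x2a,0x78) -> 0xa2
vd[4] add(0x9d,0x0d) -> 0xaa
vd[5] add(0xb7,0x92) -> 0x149
vd[6] tail/zero -> 0x00
vd[7] tail/zero -> 0x00

vd = [67, 457, 244, 162, 170, 329, 0, 0]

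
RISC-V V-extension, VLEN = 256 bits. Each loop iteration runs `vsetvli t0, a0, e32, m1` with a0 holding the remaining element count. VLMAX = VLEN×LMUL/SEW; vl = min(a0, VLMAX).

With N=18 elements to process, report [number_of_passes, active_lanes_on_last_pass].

[iterations, last_vl] = [3, 2]

VLMAX = (256 × 1) / 32 = 8 lanes
18 elements at 8/iter → 3 passes, remainder 2 on the last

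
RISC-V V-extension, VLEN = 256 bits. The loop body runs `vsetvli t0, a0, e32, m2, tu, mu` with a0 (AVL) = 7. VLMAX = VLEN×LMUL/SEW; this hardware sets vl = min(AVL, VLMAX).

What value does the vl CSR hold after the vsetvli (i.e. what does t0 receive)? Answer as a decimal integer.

vl = 7

VLMAX = VLEN×LMUL/SEW = 256×2/32 = 16
vl = min(AVL, VLMAX) = min(7, 16) = 7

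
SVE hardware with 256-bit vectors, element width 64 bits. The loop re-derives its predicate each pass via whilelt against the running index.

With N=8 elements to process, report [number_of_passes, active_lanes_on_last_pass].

[iterations, last_vl] = [2, 4]

lane count: 256 div 64 = 4
8 elements at 4/iter → 2 passes, remainder 4 on the last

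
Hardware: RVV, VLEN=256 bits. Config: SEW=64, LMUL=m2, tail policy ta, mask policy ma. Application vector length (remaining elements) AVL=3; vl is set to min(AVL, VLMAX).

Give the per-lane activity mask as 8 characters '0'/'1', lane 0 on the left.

VLMAX = (256 × 2) / 64 = 8 lanes
vl ← min(3, 8) = 3
bits (lane 0 leftmost): 11100000

predicate = 11100000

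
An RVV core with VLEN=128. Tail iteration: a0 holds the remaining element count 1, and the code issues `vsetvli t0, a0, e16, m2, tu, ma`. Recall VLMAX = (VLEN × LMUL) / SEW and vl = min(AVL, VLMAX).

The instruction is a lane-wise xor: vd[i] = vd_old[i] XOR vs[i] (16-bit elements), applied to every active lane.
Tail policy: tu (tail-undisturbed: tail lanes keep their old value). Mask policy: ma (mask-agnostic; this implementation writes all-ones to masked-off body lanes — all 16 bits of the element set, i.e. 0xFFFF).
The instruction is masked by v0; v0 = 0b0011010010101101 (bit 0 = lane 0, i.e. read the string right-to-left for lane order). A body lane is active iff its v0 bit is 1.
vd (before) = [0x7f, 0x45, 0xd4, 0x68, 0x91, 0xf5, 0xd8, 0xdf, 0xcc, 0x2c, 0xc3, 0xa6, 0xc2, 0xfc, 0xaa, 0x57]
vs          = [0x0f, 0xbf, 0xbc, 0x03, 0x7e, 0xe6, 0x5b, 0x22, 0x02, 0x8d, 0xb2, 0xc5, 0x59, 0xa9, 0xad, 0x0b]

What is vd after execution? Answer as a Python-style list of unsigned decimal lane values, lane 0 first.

vd = [112, 69, 212, 104, 145, 245, 216, 223, 204, 44, 195, 166, 194, 252, 170, 87]

VLMAX = VLEN×LMUL/SEW = 128×2/16 = 16
AVL=1 ≤ VLMAX=16, so vl = 1
  i=0: xor(0x7f,0x0f) → 112
  i=1: tail/keep → 69
  i=2: tail/keep → 212
  i=3: tail/keep → 104
  i=4: tail/keep → 145
  i=5: tail/keep → 245
  i=6: tail/keep → 216
  i=7: tail/keep → 223
  i=8: tail/keep → 204
  i=9: tail/keep → 44
  i=10: tail/keep → 195
  i=11: tail/keep → 166
  i=12: tail/keep → 194
  i=13: tail/keep → 252
  i=14: tail/keep → 170
  i=15: tail/keep → 87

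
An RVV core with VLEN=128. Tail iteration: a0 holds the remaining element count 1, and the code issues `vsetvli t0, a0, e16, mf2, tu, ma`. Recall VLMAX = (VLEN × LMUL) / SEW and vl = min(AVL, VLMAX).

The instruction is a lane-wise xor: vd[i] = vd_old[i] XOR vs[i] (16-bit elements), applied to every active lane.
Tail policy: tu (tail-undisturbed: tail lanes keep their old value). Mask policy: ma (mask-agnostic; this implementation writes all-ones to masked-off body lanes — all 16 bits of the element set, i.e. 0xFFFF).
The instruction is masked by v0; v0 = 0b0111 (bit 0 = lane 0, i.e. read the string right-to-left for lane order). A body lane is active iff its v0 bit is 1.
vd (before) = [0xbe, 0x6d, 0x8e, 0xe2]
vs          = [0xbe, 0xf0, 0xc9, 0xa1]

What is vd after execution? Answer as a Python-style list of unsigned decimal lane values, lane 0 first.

lanes per group: 128·1/2/16 = 4
vl = min(AVL, VLMAX) = min(1, 4) = 1
  i=0: xor(0xbe,0xbe) → 0
  i=1: tail/keep → 109
  i=2: tail/keep → 142
  i=3: tail/keep → 226

vd = [0, 109, 142, 226]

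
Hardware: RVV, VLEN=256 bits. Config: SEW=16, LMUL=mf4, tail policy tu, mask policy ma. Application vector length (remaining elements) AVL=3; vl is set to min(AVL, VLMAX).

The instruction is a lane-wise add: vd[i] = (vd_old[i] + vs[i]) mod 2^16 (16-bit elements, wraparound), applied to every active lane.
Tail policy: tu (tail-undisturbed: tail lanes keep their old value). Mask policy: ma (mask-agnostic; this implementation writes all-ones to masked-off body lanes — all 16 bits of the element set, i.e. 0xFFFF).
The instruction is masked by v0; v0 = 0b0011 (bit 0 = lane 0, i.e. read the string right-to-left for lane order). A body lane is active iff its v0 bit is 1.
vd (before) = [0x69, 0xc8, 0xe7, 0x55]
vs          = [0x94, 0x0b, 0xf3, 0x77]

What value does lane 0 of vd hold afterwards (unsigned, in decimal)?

vd[0] = 253

VLMAX = VLEN×LMUL/SEW = 256×1/4/16 = 4
vl = min(AVL, VLMAX) = min(3, 4) = 3
[0] add(0x69,0x94) = 0xfd
[1] add(0xc8,0x0b) = 0xd3
[2] mask-off/ones = 0xffff
[3] tail/keep = 0x55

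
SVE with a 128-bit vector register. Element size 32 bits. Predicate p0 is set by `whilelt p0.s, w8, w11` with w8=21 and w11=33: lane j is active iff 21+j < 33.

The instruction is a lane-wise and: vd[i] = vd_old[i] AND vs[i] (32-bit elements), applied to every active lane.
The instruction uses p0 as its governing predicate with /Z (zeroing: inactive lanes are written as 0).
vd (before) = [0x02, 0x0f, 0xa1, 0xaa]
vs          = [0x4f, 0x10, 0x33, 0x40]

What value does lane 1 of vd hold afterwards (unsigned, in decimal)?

vd[1] = 0

lane count: 128 div 32 = 4
active while 21+j < 33, i.e. j ∈ [0,12) capped at 4 ⇒ 4
vd[0] and(0x02,0x4f) -> 0x02
vd[1] and(0x0f,0x10) -> 0x00
vd[2] and(0xa1,0x33) -> 0x21
vd[3] and(0xaa,0x40) -> 0x00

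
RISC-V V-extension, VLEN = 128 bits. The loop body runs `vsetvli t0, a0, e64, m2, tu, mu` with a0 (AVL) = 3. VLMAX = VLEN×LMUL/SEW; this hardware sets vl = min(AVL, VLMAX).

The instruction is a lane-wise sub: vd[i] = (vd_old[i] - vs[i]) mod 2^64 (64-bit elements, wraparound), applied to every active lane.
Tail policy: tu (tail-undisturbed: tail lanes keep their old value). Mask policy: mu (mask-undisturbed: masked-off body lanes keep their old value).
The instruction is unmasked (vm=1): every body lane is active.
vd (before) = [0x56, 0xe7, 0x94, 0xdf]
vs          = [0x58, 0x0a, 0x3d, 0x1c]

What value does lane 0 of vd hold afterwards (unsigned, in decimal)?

lanes per group: 128·2/64 = 4
vl = min(AVL, VLMAX) = min(3, 4) = 3
lane  0: sub(0x56,0x58) ⇒ 0xfffffffffffffffe
lane  1: sub(0xe7,0x0a) ⇒ 0xdd
lane  2: sub(0x94,0x3d) ⇒ 0x57
lane  3: tail/keep ⇒ 0xdf

vd[0] = 18446744073709551614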